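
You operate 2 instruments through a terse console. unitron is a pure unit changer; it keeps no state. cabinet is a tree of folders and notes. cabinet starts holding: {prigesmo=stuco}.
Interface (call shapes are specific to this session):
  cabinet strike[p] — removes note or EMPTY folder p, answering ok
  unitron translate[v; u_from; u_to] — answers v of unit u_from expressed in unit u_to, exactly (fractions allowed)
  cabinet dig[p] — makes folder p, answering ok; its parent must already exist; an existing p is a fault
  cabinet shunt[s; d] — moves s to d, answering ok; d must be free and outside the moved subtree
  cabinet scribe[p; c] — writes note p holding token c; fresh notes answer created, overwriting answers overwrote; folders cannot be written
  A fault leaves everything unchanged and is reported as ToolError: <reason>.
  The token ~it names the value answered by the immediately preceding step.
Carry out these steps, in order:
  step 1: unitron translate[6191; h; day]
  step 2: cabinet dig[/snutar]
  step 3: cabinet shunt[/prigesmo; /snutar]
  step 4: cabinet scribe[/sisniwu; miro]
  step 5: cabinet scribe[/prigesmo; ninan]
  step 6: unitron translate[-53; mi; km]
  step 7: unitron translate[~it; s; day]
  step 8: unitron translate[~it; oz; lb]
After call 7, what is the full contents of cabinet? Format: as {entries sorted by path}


Answer: {prigesmo=ninan, sisniwu=miro, snutar/}

Derivation:
~$ unitron translate v='6191' u_from='h' u_to='day'
[out] 6191/24
~$ cabinet dig p='/snutar'
[out] ok
~$ cabinet shunt s='/prigesmo' d='/snutar'
[out] ToolError: exists
~$ cabinet scribe p='/sisniwu' c='miro'
[out] created
~$ cabinet scribe p='/prigesmo' c='ninan'
[out] overwrote
~$ unitron translate v='-53' u_from='mi' u_to='km'
[out] -1332738/15625
~$ unitron translate v='~it' u_from='s' u_to='day'
[out] -74041/75000000
~$ unitron translate v='~it' u_from='oz' u_to='lb'
[out] -74041/1200000000


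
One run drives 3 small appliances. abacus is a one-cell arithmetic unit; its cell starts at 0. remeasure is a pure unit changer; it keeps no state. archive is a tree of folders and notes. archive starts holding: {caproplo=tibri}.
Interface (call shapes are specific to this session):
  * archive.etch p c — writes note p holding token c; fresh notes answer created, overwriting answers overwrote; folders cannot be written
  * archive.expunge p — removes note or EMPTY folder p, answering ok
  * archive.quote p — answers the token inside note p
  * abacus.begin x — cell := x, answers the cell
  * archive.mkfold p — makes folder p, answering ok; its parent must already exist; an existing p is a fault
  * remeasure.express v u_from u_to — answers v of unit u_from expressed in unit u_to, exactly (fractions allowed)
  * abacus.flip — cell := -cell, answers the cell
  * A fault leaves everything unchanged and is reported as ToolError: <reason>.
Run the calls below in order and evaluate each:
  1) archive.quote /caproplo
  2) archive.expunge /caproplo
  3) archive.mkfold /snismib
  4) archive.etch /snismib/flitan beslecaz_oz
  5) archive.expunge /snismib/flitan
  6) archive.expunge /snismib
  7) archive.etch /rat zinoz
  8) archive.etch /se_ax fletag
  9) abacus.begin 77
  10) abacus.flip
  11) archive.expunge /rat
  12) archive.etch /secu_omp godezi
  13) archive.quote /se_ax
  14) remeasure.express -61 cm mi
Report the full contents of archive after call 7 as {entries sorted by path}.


Answer: {rat=zinoz}

Derivation:
> archive.quote p=/caproplo
= tibri
> archive.expunge p=/caproplo
= ok
> archive.mkfold p=/snismib
= ok
> archive.etch p=/snismib/flitan c=beslecaz_oz
= created
> archive.expunge p=/snismib/flitan
= ok
> archive.expunge p=/snismib
= ok
> archive.etch p=/rat c=zinoz
= created
> archive.etch p=/se_ax c=fletag
= created
> abacus.begin x=77
= 77
> abacus.flip
= -77
> archive.expunge p=/rat
= ok
> archive.etch p=/secu_omp c=godezi
= created
> archive.quote p=/se_ax
= fletag
> remeasure.express v=-61 u_from=cm u_to=mi
= -305/804672


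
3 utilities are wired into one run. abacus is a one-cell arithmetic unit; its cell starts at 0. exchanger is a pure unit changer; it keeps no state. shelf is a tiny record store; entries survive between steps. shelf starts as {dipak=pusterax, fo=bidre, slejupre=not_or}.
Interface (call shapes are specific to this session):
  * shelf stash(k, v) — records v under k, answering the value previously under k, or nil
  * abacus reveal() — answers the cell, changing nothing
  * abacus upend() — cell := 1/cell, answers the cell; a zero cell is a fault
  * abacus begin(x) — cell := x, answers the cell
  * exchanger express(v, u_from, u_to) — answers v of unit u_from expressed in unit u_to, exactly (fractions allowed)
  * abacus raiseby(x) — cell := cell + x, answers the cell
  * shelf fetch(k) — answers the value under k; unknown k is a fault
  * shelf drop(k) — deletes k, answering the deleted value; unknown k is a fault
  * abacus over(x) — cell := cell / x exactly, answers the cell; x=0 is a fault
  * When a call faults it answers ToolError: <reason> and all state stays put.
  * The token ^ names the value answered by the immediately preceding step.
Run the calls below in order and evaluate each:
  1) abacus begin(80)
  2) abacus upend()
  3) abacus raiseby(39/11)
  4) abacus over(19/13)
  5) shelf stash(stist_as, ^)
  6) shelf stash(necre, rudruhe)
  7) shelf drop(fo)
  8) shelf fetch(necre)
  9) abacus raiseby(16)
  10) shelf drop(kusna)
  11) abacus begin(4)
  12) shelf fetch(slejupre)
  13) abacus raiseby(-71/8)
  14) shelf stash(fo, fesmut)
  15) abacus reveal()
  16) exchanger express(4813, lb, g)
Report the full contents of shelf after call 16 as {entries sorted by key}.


Answer: {dipak=pusterax, fo=fesmut, necre=rudruhe, slejupre=not_or, stist_as=40703/16720}

Derivation:
>> abacus begin(x=80)
<< 80
>> abacus upend()
<< 1/80
>> abacus raiseby(x=39/11)
<< 3131/880
>> abacus over(x=19/13)
<< 40703/16720
>> shelf stash(k=stist_as, v=^)
<< nil
>> shelf stash(k=necre, v=rudruhe)
<< nil
>> shelf drop(k=fo)
<< bidre
>> shelf fetch(k=necre)
<< rudruhe
>> abacus raiseby(x=16)
<< 308223/16720
>> shelf drop(k=kusna)
<< ToolError: no such key kusna
>> abacus begin(x=4)
<< 4
>> shelf fetch(k=slejupre)
<< not_or
>> abacus raiseby(x=-71/8)
<< -39/8
>> shelf stash(k=fo, v=fesmut)
<< nil
>> abacus reveal()
<< -39/8
>> exchanger express(v=4813, u_from=lb, u_to=g)
<< 218314007681/100000


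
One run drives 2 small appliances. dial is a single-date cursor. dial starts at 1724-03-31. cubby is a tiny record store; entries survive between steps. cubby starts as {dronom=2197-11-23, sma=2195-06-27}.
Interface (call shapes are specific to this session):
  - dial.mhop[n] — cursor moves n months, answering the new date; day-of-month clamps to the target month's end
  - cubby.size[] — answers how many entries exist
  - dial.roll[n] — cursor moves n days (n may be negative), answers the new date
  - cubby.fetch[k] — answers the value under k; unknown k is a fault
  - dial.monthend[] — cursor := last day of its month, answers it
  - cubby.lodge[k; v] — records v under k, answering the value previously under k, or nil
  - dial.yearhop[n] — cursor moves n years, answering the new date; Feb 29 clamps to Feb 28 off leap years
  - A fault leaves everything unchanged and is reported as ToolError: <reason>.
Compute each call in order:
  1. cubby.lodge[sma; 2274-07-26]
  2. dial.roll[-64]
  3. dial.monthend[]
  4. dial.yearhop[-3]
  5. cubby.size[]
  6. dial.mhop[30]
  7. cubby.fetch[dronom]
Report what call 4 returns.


Next I call cubby.lodge on k: sma, v: 2274-07-26: 2195-06-27.
I try dial.roll on n: -64, and observe 1724-01-27.
Using dial.monthend: 1724-01-31.
I run dial.yearhop on n: -3, yielding 1721-01-31.
I use cubby.size, and observe 2.
I run dial.mhop on n: 30, yielding 1723-07-31.
I try cubby.fetch on k: dronom, → 2197-11-23.

Answer: 1721-01-31


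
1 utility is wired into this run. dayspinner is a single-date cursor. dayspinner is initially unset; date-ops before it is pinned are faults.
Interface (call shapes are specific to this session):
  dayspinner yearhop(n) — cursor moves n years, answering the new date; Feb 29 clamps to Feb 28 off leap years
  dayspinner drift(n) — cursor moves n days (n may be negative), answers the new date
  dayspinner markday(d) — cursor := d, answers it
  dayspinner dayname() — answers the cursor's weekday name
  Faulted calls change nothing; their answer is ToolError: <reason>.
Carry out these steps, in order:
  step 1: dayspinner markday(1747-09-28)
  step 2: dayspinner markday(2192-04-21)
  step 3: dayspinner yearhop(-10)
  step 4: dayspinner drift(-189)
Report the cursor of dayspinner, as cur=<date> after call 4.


;; 1. dayspinner markday(d: 1747-09-28) -> 1747-09-28
;; 2. dayspinner markday(d: 2192-04-21) -> 2192-04-21
;; 3. dayspinner yearhop(n: -10) -> 2182-04-21
;; 4. dayspinner drift(n: -189) -> 2181-10-14

Answer: cur=2181-10-14


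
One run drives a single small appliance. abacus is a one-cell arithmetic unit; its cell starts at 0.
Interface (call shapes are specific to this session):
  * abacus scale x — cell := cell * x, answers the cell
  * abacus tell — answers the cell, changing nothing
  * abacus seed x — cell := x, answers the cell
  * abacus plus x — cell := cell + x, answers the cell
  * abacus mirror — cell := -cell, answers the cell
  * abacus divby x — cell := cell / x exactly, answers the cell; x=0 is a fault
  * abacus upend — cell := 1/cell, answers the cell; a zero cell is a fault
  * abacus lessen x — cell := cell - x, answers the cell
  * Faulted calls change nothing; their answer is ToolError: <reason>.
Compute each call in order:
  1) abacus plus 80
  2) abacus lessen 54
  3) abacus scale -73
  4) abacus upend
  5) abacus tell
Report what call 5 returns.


Answer: -1/1898

Derivation:
Do: abacus plus[x→80]
See: 80
Do: abacus lessen[x→54]
See: 26
Do: abacus scale[x→-73]
See: -1898
Do: abacus upend[]
See: -1/1898
Do: abacus tell[]
See: -1/1898


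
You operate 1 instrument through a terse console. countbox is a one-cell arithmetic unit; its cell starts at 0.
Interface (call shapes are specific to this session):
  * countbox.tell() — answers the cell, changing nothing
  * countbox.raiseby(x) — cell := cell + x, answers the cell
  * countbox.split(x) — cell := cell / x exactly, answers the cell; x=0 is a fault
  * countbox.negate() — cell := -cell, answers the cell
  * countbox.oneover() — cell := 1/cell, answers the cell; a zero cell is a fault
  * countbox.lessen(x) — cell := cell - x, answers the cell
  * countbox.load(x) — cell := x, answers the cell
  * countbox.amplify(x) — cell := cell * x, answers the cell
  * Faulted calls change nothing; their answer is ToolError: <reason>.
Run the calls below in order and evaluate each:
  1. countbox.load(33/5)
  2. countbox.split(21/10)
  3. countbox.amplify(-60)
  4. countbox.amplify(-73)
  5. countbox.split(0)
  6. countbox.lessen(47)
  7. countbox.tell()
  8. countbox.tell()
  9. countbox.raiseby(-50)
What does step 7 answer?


-- countbox.load(33/5) : 33/5
-- countbox.split(21/10) : 22/7
-- countbox.amplify(-60) : -1320/7
-- countbox.amplify(-73) : 96360/7
-- countbox.split(0) : ToolError: division by zero
-- countbox.lessen(47) : 96031/7
-- countbox.tell() : 96031/7
-- countbox.tell() : 96031/7
-- countbox.raiseby(-50) : 95681/7

Answer: 96031/7


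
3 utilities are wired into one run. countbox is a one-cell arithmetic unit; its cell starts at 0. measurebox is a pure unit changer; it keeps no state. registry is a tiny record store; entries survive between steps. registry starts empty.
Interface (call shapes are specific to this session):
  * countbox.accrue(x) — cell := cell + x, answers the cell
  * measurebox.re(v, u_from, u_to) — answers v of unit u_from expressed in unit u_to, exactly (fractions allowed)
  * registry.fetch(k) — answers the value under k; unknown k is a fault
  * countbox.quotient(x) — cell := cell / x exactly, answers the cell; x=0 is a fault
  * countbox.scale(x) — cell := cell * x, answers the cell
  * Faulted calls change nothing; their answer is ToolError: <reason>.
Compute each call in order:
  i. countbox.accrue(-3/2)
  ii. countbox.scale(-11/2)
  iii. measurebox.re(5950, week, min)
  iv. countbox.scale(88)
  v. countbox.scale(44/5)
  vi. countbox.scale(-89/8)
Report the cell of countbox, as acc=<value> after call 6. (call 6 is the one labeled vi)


$ countbox.accrue -3/2
:: -3/2
$ countbox.scale -11/2
:: 33/4
$ measurebox.re 5950 week min
:: 59976000
$ countbox.scale 88
:: 726
$ countbox.scale 44/5
:: 31944/5
$ countbox.scale -89/8
:: -355377/5

Answer: acc=-355377/5


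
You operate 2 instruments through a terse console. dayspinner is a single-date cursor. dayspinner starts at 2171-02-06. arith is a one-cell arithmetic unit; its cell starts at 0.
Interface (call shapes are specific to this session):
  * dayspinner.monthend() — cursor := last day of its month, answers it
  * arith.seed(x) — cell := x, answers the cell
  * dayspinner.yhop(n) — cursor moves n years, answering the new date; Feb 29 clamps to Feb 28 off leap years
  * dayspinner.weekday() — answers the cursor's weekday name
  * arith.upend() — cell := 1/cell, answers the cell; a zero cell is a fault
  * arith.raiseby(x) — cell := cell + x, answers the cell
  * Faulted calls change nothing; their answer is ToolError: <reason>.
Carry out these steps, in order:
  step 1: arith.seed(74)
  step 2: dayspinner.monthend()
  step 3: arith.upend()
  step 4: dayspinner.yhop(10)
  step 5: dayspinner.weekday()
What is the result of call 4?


# arith.seed(74) : 74
# dayspinner.monthend() : 2171-02-28
# arith.upend() : 1/74
# dayspinner.yhop(10) : 2181-02-28
# dayspinner.weekday() : Wednesday

Answer: 2181-02-28


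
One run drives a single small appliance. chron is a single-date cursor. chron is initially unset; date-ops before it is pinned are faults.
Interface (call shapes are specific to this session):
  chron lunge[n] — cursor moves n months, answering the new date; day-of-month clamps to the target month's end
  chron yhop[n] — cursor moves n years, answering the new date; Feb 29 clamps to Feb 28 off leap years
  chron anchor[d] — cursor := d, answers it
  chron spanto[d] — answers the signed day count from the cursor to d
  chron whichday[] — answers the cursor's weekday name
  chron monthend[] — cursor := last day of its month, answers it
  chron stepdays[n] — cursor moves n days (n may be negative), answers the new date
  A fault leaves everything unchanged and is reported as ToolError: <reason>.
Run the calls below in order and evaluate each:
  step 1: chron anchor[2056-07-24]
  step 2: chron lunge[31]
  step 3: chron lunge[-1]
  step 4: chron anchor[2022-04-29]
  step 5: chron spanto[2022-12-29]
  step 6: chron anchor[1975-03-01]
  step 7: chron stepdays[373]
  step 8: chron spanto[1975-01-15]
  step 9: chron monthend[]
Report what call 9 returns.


==> chron anchor(2056-07-24)
<== 2056-07-24
==> chron lunge(31)
<== 2059-02-24
==> chron lunge(-1)
<== 2059-01-24
==> chron anchor(2022-04-29)
<== 2022-04-29
==> chron spanto(2022-12-29)
<== 244
==> chron anchor(1975-03-01)
<== 1975-03-01
==> chron stepdays(373)
<== 1976-03-08
==> chron spanto(1975-01-15)
<== -418
==> chron monthend()
<== 1976-03-31

Answer: 1976-03-31


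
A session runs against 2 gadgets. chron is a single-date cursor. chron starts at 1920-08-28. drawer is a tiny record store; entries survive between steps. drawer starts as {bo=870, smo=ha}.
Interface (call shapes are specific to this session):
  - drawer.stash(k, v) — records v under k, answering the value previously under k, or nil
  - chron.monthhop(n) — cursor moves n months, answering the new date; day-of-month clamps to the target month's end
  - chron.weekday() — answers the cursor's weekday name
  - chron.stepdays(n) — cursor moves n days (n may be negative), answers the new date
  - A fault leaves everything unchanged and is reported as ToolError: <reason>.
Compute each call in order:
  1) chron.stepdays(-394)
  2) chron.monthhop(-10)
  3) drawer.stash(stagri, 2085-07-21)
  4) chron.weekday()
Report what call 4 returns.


CALL chron.stepdays[-394]
RET  1919-07-31
CALL chron.monthhop[-10]
RET  1918-09-30
CALL drawer.stash[stagri; 2085-07-21]
RET  nil
CALL chron.weekday[]
RET  Monday

Answer: Monday


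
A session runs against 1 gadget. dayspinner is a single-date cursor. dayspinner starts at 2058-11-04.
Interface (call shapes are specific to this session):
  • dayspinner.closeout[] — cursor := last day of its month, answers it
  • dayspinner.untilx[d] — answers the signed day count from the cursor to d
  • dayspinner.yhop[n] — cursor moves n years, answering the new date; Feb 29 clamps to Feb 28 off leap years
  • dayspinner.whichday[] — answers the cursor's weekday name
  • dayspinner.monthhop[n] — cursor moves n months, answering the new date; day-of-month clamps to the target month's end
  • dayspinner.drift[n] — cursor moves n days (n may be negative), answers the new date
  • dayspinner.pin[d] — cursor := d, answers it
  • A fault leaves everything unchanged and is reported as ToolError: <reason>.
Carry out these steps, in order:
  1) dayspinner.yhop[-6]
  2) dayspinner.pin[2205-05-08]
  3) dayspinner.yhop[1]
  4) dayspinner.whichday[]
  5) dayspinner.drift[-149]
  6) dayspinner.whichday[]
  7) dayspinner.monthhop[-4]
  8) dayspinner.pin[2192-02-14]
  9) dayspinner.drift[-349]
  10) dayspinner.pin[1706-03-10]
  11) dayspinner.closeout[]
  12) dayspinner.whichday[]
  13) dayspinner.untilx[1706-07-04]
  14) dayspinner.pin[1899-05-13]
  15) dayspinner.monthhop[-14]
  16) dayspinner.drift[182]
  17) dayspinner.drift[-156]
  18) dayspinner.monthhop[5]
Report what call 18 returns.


Answer: 1898-09-08

Derivation:
Now I run yhop on n=-6, → 2052-11-04.
I use pin on d=2205-05-08, and get 2205-05-08.
Calling yhop on n=1, giving 2206-05-08.
I invoke whichday(), giving Thursday.
Invoking drift on n=-149: 2205-12-10.
Using whichday(), and observe Tuesday.
Invoking monthhop on n=-4, giving 2205-08-10.
Then pin on d=2192-02-14: 2192-02-14.
Using drift on n=-349, → 2191-03-02.
Next I call pin on d=1706-03-10, which returns 1706-03-10.
I call closeout(), giving 1706-03-31.
I run whichday(), and see Wednesday.
Invoking untilx on d=1706-07-04: 95.
Then pin on d=1899-05-13, and get 1899-05-13.
Next I call monthhop on n=-14, → 1898-03-13.
Now I run drift on n=182, yielding 1898-09-11.
Invoking drift on n=-156, → 1898-04-08.
Next I call monthhop on n=5, → 1898-09-08.


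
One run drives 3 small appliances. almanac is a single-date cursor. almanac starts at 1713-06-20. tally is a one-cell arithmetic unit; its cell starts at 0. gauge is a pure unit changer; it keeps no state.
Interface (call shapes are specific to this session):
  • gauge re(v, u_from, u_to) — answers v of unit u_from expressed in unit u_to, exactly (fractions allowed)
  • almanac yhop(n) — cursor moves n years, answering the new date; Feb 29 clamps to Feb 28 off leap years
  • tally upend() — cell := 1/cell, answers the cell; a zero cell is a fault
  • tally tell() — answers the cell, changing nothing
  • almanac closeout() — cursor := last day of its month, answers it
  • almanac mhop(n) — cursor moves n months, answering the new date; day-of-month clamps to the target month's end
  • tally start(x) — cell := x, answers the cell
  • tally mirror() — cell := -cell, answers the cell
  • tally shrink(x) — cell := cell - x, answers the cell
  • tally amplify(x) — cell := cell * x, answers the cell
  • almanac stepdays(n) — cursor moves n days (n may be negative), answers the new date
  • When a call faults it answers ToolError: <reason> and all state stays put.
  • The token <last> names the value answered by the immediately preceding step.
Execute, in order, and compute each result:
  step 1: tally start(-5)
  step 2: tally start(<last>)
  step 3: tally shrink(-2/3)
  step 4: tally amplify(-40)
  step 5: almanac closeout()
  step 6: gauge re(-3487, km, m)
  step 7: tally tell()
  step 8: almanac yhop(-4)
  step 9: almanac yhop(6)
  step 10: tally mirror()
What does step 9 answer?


Answer: 1715-06-30

Derivation:
Do: tally start[x→-5]
See: -5
Do: tally start[x→<last>]
See: -5
Do: tally shrink[x→-2/3]
See: -13/3
Do: tally amplify[x→-40]
See: 520/3
Do: almanac closeout[]
See: 1713-06-30
Do: gauge re[v→-3487; u_from→km; u_to→m]
See: -3487000
Do: tally tell[]
See: 520/3
Do: almanac yhop[n→-4]
See: 1709-06-30
Do: almanac yhop[n→6]
See: 1715-06-30
Do: tally mirror[]
See: -520/3


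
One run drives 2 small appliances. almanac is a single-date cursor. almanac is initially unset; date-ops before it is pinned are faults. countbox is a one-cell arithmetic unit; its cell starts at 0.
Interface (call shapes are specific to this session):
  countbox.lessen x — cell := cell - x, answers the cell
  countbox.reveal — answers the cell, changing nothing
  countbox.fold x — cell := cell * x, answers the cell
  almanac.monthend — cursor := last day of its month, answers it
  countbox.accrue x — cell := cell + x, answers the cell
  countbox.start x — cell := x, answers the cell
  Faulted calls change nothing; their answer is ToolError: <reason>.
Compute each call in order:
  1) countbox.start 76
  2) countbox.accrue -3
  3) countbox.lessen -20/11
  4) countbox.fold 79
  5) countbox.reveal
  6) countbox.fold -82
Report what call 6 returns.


-> start(x: 76)
<- 76
-> accrue(x: -3)
<- 73
-> lessen(x: -20/11)
<- 823/11
-> fold(x: 79)
<- 65017/11
-> reveal()
<- 65017/11
-> fold(x: -82)
<- -5331394/11

Answer: -5331394/11


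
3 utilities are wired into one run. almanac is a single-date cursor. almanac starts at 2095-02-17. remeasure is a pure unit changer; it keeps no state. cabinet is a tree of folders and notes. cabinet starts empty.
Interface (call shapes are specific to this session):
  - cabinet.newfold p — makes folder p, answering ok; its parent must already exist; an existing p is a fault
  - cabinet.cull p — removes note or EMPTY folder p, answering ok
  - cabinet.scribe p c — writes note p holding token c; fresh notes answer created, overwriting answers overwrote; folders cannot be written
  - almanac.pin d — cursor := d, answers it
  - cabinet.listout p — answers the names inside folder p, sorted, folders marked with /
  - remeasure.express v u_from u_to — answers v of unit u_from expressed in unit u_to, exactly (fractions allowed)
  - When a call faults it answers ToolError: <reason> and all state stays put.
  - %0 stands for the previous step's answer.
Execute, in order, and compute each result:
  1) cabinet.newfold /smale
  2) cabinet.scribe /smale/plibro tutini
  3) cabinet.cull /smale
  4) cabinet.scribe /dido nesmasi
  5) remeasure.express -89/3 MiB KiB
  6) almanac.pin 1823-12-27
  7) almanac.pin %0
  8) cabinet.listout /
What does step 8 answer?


Answer: [dido, smale/]

Derivation:
$ newfold /smale
= ok
$ scribe /smale/plibro tutini
= created
$ cull /smale
= ToolError: not empty
$ scribe /dido nesmasi
= created
$ express -89/3 MiB KiB
= -91136/3
$ pin 1823-12-27
= 1823-12-27
$ pin %0
= 1823-12-27
$ listout /
= [dido, smale/]


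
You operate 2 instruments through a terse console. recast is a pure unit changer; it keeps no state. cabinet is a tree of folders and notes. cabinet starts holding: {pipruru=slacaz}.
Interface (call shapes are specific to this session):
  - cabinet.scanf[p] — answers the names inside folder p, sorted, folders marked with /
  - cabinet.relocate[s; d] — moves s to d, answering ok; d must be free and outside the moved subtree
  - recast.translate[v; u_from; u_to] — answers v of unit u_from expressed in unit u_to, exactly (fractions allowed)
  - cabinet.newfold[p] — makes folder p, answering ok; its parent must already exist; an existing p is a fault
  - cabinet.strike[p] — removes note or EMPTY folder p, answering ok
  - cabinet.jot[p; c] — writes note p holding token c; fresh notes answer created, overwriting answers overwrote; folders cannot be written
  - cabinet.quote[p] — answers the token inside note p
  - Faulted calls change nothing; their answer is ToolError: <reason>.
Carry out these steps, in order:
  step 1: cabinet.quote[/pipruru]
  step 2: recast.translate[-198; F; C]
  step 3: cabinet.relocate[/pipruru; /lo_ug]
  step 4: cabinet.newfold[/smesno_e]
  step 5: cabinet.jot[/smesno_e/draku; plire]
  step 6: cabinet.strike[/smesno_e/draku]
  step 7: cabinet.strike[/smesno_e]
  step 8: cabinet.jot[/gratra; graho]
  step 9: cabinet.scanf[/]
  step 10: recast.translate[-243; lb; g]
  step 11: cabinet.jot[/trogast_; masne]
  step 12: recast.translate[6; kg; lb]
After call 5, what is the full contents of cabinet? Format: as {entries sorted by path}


Step: cabinet.quote[/pipruru]
Result: slacaz
Step: recast.translate[-198; F; C]
Result: -1150/9
Step: cabinet.relocate[/pipruru; /lo_ug]
Result: ok
Step: cabinet.newfold[/smesno_e]
Result: ok
Step: cabinet.jot[/smesno_e/draku; plire]
Result: created
Step: cabinet.strike[/smesno_e/draku]
Result: ok
Step: cabinet.strike[/smesno_e]
Result: ok
Step: cabinet.jot[/gratra; graho]
Result: created
Step: cabinet.scanf[/]
Result: [gratra, lo_ug]
Step: recast.translate[-243; lb; g]
Result: -11022294591/100000
Step: cabinet.jot[/trogast_; masne]
Result: created
Step: recast.translate[6; kg; lb]
Result: 600000000/45359237

Answer: {lo_ug=slacaz, smesno_e/, smesno_e/draku=plire}


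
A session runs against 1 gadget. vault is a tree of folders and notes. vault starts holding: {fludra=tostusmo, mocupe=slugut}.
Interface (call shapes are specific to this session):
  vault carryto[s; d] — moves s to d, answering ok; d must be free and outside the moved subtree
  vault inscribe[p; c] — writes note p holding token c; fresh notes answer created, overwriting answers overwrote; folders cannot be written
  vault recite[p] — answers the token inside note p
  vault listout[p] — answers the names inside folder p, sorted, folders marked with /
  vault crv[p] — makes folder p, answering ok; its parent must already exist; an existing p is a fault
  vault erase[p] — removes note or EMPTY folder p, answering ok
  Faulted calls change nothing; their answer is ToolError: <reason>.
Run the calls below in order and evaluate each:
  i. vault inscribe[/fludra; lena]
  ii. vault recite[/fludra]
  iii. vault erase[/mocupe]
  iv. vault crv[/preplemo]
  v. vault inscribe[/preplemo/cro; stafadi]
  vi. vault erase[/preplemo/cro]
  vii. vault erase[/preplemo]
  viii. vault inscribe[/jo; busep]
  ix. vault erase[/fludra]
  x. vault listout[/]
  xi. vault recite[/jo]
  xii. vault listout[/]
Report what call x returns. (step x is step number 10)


-- vault inscribe(/fludra, lena) : overwrote
-- vault recite(/fludra) : lena
-- vault erase(/mocupe) : ok
-- vault crv(/preplemo) : ok
-- vault inscribe(/preplemo/cro, stafadi) : created
-- vault erase(/preplemo/cro) : ok
-- vault erase(/preplemo) : ok
-- vault inscribe(/jo, busep) : created
-- vault erase(/fludra) : ok
-- vault listout(/) : [jo]
-- vault recite(/jo) : busep
-- vault listout(/) : [jo]

Answer: [jo]


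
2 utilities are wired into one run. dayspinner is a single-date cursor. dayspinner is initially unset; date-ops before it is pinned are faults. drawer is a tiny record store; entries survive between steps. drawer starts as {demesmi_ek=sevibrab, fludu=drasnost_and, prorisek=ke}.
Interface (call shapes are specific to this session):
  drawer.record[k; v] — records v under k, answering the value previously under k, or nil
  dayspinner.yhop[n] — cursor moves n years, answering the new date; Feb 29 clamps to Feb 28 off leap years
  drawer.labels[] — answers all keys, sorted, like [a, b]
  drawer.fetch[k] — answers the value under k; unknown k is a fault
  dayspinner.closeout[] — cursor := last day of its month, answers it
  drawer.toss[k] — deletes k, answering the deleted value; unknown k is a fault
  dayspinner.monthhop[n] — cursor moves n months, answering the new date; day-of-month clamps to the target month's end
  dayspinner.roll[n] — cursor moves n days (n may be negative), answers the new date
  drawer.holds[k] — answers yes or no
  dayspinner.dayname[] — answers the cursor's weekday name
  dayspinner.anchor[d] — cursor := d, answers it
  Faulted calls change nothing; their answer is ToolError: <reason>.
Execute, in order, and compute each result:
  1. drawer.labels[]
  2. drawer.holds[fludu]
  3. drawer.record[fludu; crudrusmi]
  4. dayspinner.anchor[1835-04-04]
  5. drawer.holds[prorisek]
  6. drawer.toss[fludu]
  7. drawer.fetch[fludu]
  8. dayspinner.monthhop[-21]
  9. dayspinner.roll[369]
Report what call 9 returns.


Answer: 1834-07-08

Derivation:
·→ drawer.labels()
·← [demesmi_ek, fludu, prorisek]
·→ drawer.holds(k='fludu')
·← yes
·→ drawer.record(k='fludu', v='crudrusmi')
·← drasnost_and
·→ dayspinner.anchor(d='1835-04-04')
·← 1835-04-04
·→ drawer.holds(k='prorisek')
·← yes
·→ drawer.toss(k='fludu')
·← crudrusmi
·→ drawer.fetch(k='fludu')
·← ToolError: no such key fludu
·→ dayspinner.monthhop(n='-21')
·← 1833-07-04
·→ dayspinner.roll(n='369')
·← 1834-07-08


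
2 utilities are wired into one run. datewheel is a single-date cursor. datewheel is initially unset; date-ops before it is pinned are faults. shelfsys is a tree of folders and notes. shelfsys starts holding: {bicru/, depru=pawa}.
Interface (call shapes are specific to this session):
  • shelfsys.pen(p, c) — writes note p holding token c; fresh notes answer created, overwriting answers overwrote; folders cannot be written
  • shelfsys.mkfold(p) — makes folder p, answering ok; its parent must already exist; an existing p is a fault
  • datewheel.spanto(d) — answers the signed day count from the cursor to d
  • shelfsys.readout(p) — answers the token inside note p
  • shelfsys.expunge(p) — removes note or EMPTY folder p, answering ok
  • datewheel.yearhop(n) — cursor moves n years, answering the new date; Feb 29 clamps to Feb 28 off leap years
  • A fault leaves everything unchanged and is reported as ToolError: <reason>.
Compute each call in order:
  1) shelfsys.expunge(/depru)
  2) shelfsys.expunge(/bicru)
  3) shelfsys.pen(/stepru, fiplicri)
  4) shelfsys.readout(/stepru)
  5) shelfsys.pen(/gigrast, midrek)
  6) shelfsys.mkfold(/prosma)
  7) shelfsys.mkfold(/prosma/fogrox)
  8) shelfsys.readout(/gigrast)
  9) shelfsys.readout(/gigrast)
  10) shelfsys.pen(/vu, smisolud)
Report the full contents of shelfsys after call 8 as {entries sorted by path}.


>> shelfsys.expunge(p=/depru)
<< ok
>> shelfsys.expunge(p=/bicru)
<< ok
>> shelfsys.pen(p=/stepru, c=fiplicri)
<< created
>> shelfsys.readout(p=/stepru)
<< fiplicri
>> shelfsys.pen(p=/gigrast, c=midrek)
<< created
>> shelfsys.mkfold(p=/prosma)
<< ok
>> shelfsys.mkfold(p=/prosma/fogrox)
<< ok
>> shelfsys.readout(p=/gigrast)
<< midrek
>> shelfsys.readout(p=/gigrast)
<< midrek
>> shelfsys.pen(p=/vu, c=smisolud)
<< created

Answer: {gigrast=midrek, prosma/, prosma/fogrox/, stepru=fiplicri}


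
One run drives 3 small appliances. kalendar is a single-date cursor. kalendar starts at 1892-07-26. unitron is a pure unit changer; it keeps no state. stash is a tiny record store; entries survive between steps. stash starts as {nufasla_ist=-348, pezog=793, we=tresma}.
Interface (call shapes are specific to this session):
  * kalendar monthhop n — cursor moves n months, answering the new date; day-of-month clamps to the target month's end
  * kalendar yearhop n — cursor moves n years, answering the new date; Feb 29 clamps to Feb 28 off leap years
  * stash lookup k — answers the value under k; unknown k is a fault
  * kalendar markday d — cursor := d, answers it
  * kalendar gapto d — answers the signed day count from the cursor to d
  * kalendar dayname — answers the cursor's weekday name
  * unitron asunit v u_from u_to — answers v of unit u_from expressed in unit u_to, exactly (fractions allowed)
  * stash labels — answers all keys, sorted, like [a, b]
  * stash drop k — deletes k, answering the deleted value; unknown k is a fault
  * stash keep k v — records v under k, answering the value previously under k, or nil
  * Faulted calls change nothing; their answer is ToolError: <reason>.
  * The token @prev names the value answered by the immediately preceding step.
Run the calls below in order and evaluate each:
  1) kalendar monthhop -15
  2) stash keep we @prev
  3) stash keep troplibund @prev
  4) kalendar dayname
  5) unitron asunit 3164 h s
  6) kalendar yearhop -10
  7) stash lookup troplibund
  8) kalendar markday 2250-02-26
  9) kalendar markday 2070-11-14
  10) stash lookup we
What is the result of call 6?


Answer: 1881-04-26

Derivation:
Now I run kalendar monthhop passing n→-15, and get 1891-04-26.
I call stash keep passing k→we, v→@prev: tresma.
I call stash keep passing k→troplibund, v→@prev: nil.
I run kalendar dayname, giving Sunday.
Now I run unitron asunit passing v→3164, u_from→h, u_to→s, and get 11390400.
I run kalendar yearhop passing n→-10, → 1881-04-26.
I call stash lookup passing k→troplibund: tresma.
I use kalendar markday passing d→2250-02-26, which returns 2250-02-26.
I run kalendar markday passing d→2070-11-14, which returns 2070-11-14.
Next I call stash lookup passing k→we, — result: 1891-04-26.


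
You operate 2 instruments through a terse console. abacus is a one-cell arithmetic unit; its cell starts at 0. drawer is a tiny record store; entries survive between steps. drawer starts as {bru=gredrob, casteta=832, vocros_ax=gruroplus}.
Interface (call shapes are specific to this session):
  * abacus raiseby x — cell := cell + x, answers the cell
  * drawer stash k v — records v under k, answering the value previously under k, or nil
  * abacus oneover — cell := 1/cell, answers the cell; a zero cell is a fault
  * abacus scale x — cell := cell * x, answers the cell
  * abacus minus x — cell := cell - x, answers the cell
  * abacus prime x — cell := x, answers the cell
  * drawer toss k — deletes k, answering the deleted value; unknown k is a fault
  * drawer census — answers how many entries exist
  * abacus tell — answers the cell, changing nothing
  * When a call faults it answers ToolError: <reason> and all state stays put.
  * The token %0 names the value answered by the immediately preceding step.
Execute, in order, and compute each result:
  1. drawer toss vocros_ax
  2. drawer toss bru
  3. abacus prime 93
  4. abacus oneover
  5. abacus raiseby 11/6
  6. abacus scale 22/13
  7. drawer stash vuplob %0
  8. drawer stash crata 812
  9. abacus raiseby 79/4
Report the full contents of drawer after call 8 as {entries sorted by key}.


Calling drawer toss(k: vocros_ax), and get gruroplus.
Then drawer toss(k: bru): gredrob.
Now I run abacus prime(x: 93), — result: 93.
Invoking abacus oneover(), and observe 1/93.
Using abacus raiseby(x: 11/6), → 343/186.
Next I call abacus scale(x: 22/13), and see 3773/1209.
I run drawer stash(k: vuplob, v: %0), which returns nil.
I invoke drawer stash(k: crata, v: 812), — result: nil.
Then abacus raiseby(x: 79/4), — result: 110603/4836.

Answer: {casteta=832, crata=812, vuplob=3773/1209}


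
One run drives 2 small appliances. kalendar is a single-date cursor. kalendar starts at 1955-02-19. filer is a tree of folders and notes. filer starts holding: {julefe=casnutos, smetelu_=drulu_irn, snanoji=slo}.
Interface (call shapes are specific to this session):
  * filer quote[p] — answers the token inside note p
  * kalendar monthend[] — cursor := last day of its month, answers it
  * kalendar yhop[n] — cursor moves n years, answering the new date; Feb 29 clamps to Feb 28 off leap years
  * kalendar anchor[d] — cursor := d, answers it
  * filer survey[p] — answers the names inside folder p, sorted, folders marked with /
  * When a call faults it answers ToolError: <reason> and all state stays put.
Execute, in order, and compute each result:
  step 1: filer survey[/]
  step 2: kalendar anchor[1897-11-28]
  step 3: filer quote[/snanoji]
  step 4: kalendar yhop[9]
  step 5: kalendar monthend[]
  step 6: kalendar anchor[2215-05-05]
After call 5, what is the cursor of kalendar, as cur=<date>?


Answer: cur=1906-11-30

Derivation:
·→ filer survey(p: /)
·← [julefe, smetelu_, snanoji]
·→ kalendar anchor(d: 1897-11-28)
·← 1897-11-28
·→ filer quote(p: /snanoji)
·← slo
·→ kalendar yhop(n: 9)
·← 1906-11-28
·→ kalendar monthend()
·← 1906-11-30
·→ kalendar anchor(d: 2215-05-05)
·← 2215-05-05


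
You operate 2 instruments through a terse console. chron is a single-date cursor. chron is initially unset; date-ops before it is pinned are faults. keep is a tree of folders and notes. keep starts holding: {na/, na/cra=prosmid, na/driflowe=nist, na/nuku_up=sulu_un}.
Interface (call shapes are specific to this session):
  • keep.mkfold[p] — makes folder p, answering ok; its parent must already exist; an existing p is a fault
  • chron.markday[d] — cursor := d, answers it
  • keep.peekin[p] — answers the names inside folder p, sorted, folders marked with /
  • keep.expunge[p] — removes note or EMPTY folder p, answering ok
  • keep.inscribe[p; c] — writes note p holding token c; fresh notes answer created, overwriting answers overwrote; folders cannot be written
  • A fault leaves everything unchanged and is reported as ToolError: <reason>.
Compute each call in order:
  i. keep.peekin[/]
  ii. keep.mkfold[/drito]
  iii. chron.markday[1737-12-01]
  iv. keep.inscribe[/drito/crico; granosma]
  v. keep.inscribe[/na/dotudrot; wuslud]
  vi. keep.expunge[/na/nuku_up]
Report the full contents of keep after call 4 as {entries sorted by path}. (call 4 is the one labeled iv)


Act: keep.peekin[/]
Obs: [na/]
Act: keep.mkfold[/drito]
Obs: ok
Act: chron.markday[1737-12-01]
Obs: 1737-12-01
Act: keep.inscribe[/drito/crico; granosma]
Obs: created
Act: keep.inscribe[/na/dotudrot; wuslud]
Obs: created
Act: keep.expunge[/na/nuku_up]
Obs: ok

Answer: {drito/, drito/crico=granosma, na/, na/cra=prosmid, na/driflowe=nist, na/nuku_up=sulu_un}


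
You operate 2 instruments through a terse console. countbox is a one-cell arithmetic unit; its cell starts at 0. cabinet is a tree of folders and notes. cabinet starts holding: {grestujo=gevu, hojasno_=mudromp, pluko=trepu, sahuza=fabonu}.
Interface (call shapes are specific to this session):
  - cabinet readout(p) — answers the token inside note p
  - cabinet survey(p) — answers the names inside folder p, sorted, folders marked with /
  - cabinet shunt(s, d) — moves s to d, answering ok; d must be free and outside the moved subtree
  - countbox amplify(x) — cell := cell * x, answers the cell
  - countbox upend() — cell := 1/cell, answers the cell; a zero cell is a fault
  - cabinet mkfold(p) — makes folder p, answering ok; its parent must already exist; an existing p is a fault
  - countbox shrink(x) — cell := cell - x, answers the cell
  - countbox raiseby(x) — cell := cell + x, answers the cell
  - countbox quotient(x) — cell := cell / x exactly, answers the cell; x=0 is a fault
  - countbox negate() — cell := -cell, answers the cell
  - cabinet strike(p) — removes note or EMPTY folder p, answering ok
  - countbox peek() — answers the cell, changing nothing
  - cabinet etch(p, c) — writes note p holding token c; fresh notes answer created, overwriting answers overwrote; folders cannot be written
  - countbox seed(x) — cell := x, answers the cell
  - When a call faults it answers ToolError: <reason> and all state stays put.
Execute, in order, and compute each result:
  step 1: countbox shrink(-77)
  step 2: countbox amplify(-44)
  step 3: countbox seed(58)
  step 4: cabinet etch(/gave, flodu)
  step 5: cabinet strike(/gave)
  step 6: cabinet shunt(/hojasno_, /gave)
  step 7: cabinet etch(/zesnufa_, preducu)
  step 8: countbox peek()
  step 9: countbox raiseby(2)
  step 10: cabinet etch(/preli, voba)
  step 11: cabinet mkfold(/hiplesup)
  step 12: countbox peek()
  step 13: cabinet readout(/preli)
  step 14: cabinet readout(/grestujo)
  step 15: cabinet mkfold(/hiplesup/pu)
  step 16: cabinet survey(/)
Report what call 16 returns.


Step: countbox shrink[x→-77]
Result: 77
Step: countbox amplify[x→-44]
Result: -3388
Step: countbox seed[x→58]
Result: 58
Step: cabinet etch[p→/gave; c→flodu]
Result: created
Step: cabinet strike[p→/gave]
Result: ok
Step: cabinet shunt[s→/hojasno_; d→/gave]
Result: ok
Step: cabinet etch[p→/zesnufa_; c→preducu]
Result: created
Step: countbox peek[]
Result: 58
Step: countbox raiseby[x→2]
Result: 60
Step: cabinet etch[p→/preli; c→voba]
Result: created
Step: cabinet mkfold[p→/hiplesup]
Result: ok
Step: countbox peek[]
Result: 60
Step: cabinet readout[p→/preli]
Result: voba
Step: cabinet readout[p→/grestujo]
Result: gevu
Step: cabinet mkfold[p→/hiplesup/pu]
Result: ok
Step: cabinet survey[p→/]
Result: [gave, grestujo, hiplesup/, pluko, preli, sahuza, zesnufa_]

Answer: [gave, grestujo, hiplesup/, pluko, preli, sahuza, zesnufa_]
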